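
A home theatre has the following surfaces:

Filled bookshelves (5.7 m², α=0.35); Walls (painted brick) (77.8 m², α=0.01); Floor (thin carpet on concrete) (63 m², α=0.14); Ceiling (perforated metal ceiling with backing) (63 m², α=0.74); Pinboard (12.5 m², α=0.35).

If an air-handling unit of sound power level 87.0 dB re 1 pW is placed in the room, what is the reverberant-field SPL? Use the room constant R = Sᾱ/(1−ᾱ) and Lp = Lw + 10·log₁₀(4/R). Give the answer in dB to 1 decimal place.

73.6 dB

A = 62.588 sabins; S = 222.0 m².
ᾱ = 0.2819, so room constant R = A/(1−ᾱ) = 87.158 m².
Lp = Lw + 10 log₁₀(4/R) = 87.0 -13.38 = 73.6 dB.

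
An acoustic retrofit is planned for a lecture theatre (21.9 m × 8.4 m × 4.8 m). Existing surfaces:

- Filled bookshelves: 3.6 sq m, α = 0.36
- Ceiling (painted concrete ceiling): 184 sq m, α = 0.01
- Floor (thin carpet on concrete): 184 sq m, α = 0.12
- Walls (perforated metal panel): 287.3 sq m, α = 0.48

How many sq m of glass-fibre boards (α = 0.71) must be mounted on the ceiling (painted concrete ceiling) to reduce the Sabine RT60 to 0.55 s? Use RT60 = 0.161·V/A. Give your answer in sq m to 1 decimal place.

136.2

Equivalent absorption area: A₁ = 3.6*0.36 + 184*0.01 + 184*0.12 + 287.3*0.48 = 163.120 sq m.
Required A₂ = 0.161·883.008/0.55 = 258.481 sabins.
Absorption to add: 258.481 − 163.120 = 95.361 sabins.
Each sq m of panel replacing the ceiling (painted concrete ceiling) adds (0.71 − 0.01) = 0.70 sabins.
Panel area = 95.361 / 0.70 = 136.2 sq m.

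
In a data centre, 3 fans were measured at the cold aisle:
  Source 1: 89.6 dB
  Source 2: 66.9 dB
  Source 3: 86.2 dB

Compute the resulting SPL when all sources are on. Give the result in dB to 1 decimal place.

91.3 dB

Σ 10^(Lᵢ/10) = 1.334e+09.
L_total = 10·log₁₀(1.334e+09) = 91.3 dB.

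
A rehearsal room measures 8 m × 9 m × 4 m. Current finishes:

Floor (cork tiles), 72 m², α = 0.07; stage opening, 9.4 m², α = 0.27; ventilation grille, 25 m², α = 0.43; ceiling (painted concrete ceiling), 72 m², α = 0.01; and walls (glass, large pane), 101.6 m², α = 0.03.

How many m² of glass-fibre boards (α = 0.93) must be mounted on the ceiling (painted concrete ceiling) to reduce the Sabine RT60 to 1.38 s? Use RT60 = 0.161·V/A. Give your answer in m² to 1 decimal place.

A₁ = Σ Sᵢαᵢ = 72·0.07 + 9.4·0.27 + 25·0.43 + 72·0.01 + 101.6·0.03 = 22.096 sabins.
Required A₂ = 0.161·288/1.38 = 33.600 sabins.
ΔA needed = 33.600 − 22.096 = 11.504 sabins.
Net gain per m²: Δα = 0.93 − 0.01 = 0.92.
Panel area = 11.504 / 0.92 = 12.5 m².

12.5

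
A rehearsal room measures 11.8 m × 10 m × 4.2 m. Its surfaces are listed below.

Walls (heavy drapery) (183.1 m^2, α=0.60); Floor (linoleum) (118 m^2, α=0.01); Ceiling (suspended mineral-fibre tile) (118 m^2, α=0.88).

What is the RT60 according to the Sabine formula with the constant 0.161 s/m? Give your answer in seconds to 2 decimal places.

0.37 s

Total absorption A = 183.1*0.60 + 118*0.01 + 118*0.88
  = 109.860 + 1.180 + 103.840 = 214.880 m^2 sabins.
Volume V = 11.8 × 10 × 4.2 = 495.6 m³.
T = 0.161 V/A = 0.161·495.6/214.880 = 0.37 s.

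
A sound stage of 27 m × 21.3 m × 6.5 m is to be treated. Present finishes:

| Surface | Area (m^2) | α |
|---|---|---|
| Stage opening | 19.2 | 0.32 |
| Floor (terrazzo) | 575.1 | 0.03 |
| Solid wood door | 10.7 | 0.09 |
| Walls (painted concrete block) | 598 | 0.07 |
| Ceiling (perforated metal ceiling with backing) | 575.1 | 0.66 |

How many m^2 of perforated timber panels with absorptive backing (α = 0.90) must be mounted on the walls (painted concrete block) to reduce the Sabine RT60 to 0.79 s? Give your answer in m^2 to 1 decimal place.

380.8

A₁ = Σ Sᵢαᵢ = 19.2·0.32 + 575.1·0.03 + 10.7·0.09 + 598·0.07 + 575.1·0.66 = 445.786 sabins.
Required A₂ = 0.161·3738.15/0.79 = 761.826 sabins.
ΔA needed = 761.826 − 445.786 = 316.040 sabins.
Each m^2 of panel replacing the walls (painted concrete block) adds (0.90 − 0.07) = 0.83 sabins.
Area = ΔA/Δα = 316.040/0.83 = 380.8 m^2.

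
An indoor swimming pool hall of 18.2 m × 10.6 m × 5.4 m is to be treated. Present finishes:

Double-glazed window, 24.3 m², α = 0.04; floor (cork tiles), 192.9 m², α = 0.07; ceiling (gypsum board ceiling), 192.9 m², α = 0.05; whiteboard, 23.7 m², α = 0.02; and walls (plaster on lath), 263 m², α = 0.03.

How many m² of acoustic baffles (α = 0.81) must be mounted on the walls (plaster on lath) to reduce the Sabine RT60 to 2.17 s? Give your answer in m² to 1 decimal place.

57.4

Equivalent absorption area: A₁ = 24.3·0.04 + 192.9·0.07 + 192.9·0.05 + 23.7·0.02 + 263·0.03 = 32.484 m².
V = 1041.768 m³. Target absorption A₂ = 0.161 × 1041.768 / 2.17 = 77.292 sabins.
ΔA needed = 77.292 − 32.484 = 44.808 sabins.
Each m² of panel replacing the walls (plaster on lath) adds (0.81 − 0.03) = 0.78 sabins.
Area = ΔA/Δα = 44.808/0.78 = 57.4 m².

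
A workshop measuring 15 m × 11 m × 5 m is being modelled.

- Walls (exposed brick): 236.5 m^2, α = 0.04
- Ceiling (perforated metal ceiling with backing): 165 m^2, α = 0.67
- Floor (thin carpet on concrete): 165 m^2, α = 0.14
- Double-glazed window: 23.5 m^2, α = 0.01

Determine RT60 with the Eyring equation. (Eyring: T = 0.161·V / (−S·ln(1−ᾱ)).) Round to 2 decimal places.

S = Σ Sᵢ = 590.0 m^2.
Absorption A = 236.5×0.04 + 165×0.67 + 165×0.14 + 23.5×0.01 = 143.345 sabins.
Mean coefficient ᾱ = A/S = 0.2430.
−S·ln(1−ᾱ) = −590.0 × ln(1 − 0.2430) = 164.251.
V = 15 × 11 × 5 = 825 m³.
RT60 = 0.161 × 825 / 164.251 = 0.81 s.

0.81 seconds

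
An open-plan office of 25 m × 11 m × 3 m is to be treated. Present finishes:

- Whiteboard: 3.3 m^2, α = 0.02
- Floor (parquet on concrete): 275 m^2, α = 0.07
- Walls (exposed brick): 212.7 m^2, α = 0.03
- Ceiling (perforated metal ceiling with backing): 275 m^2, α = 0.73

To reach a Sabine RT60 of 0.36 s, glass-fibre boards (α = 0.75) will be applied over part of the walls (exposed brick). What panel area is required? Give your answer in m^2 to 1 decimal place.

Equivalent absorption area: A₁ = 3.3*0.02 + 275*0.07 + 212.7*0.03 + 275*0.73 = 226.447 m^2.
Required A₂ = 0.161·825/0.36 = 368.958 sabins.
ΔA needed = 368.958 − 226.447 = 142.511 sabins.
Each m^2 of panel replacing the walls (exposed brick) adds (0.75 − 0.03) = 0.72 sabins.
Area = ΔA/Δα = 142.511/0.72 = 197.9 m^2.

197.9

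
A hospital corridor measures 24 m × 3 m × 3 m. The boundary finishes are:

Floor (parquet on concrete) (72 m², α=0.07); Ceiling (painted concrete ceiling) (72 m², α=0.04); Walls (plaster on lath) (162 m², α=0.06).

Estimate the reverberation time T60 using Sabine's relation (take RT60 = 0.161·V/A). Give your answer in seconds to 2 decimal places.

Total absorption A = 72·0.07 + 72·0.04 + 162·0.06
  = 5.040 + 2.880 + 9.720 = 17.640 m² sabins.
Room volume: 216 m³.
T = 0.161 V/A = 0.161·216/17.640 = 1.97 s.

1.97 sec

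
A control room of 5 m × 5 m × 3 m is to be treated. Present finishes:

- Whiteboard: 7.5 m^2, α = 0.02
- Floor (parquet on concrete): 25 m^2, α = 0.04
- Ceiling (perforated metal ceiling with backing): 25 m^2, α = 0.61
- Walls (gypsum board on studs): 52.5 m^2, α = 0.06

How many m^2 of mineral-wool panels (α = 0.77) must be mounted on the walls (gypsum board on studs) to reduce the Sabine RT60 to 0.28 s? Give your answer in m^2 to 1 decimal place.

Equivalent absorption area: A₁ = 7.5×0.02 + 25×0.04 + 25×0.61 + 52.5×0.06 = 19.550 m^2.
Required A₂ = 0.161·75/0.28 = 43.125 sabins.
Absorption to add: 43.125 − 19.550 = 23.575 sabins.
Net gain per m^2: Δα = 0.77 − 0.06 = 0.71.
Area = ΔA/Δα = 23.575/0.71 = 33.2 m^2.

33.2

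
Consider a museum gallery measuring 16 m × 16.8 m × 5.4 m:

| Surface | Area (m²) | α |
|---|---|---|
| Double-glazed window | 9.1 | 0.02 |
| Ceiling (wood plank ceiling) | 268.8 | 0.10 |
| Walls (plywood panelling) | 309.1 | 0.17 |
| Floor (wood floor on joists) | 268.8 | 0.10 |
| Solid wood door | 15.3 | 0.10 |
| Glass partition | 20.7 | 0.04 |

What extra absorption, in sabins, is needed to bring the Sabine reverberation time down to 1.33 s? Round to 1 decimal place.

Total absorption A₁ = 9.1*0.02 + 268.8*0.10 + 309.1*0.17 + 268.8*0.10 + 15.3*0.10 + 20.7*0.04
  = 0.182 + 26.880 + 52.547 + 26.880 + 1.530 + 0.828 = 108.847 m² sabins.
V = 1451.52 m³. Required absorption A₂ = 0.161 × 1451.52 / 1.33 = 175.710 sabins.
ΔA = A₂ − A₁ = 175.710 − 108.847 = 66.9 sabins.

66.9 sabins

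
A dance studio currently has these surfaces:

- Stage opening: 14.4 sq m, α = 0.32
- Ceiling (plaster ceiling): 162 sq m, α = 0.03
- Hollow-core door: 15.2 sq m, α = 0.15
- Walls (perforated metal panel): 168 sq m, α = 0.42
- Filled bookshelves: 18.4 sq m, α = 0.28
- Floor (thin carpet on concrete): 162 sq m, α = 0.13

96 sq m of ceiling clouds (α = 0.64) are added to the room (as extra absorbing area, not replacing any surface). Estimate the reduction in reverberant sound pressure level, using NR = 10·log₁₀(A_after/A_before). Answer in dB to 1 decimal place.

1.9 dB

Summing Sᵢαᵢ: 4.608 + 4.860 + 2.280 + 70.560 + 5.152 + 21.060 → A_before = 108.520 sabins.
Added absorption = 96 × 0.64 = 61.440 sabins.
A_after = 108.520 + 61.440 = 169.960 sabins.
NR = 10·log₁₀(169.960/108.520) = 1.9 dB.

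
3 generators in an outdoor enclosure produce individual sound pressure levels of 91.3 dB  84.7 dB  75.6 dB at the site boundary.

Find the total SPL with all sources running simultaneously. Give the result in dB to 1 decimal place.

92.3 dB

Converting to relative power and adding: 10^(91.3/10) + 10^(84.7/10) + 10^(75.6/10) = 1.68e+09.
Combined level = 10 log₁₀(1.68e+09) = 92.3 dB.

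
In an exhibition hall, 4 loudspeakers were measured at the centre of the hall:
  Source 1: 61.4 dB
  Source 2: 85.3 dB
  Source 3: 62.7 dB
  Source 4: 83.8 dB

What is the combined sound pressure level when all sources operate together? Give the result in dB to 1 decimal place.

Converting to relative power and adding: 10^(61.4/10) + 10^(85.3/10) + 10^(62.7/10) + 10^(83.8/10) = 5.82e+08.
Back to dB: 10·log₁₀ Σ = 87.6 dB.

87.6 dB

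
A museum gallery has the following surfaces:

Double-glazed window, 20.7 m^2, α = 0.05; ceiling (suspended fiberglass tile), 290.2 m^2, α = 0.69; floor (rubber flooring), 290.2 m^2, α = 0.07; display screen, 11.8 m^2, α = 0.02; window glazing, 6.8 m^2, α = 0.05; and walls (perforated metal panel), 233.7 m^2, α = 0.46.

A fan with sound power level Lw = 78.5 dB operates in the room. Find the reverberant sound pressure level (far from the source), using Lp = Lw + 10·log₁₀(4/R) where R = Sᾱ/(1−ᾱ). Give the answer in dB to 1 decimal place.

57.2 dB

A = 329.665 sabins; S = 853.4 m^2.
ᾱ = 329.665/853.4 = 0.3863; R = Sᾱ/(1−ᾱ) = 329.665/(1−0.3863) = 537.176 m^2.
Lp = Lw + 10 log₁₀(4/R) = 78.5 -21.28 = 57.2 dB.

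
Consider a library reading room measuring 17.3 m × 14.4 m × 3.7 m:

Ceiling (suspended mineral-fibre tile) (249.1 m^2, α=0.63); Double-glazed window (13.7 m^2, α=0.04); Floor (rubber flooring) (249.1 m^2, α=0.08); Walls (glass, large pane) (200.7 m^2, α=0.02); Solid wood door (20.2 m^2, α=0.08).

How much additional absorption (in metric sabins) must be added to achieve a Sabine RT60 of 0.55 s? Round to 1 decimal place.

Total absorption A₁ = 249.1×0.63 + 13.7×0.04 + 249.1×0.08 + 200.7×0.02 + 20.2×0.08
  = 156.933 + 0.548 + 19.928 + 4.014 + 1.616 = 183.039 m^2 sabins.
V = 921.744 m³. Required absorption A₂ = 0.161 × 921.744 / 0.55 = 269.820 sabins.
Additional absorption ΔA = 269.820 − 183.039 = 86.8 sabins.

86.8 sabins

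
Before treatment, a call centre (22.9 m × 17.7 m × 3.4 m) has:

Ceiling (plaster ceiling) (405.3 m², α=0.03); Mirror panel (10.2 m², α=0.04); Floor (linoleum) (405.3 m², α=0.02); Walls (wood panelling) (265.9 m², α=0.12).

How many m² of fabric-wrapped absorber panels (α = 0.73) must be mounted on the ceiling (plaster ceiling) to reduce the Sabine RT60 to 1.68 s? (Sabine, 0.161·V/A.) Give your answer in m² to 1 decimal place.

113.6

Equivalent absorption area: A₁ = 405.3*0.03 + 10.2*0.04 + 405.3*0.02 + 265.9*0.12 = 52.581 m².
Required A₂ = 0.161·1378.122/1.68 = 132.070 sabins.
Absorption to add: 132.070 − 52.581 = 79.489 sabins.
Net gain per m²: Δα = 0.73 − 0.03 = 0.70.
Area = ΔA/Δα = 79.489/0.70 = 113.6 m².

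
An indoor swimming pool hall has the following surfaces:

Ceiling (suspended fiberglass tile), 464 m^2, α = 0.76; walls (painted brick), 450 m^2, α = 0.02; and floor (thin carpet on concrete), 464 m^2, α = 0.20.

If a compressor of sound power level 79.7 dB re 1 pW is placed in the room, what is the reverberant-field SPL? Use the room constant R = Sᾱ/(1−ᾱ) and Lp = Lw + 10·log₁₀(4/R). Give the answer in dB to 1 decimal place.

A = 454.440 sabins; S = 1378.0 m^2.
ᾱ = 0.3298, so room constant R = A/(1−ᾱ) = 678.066 m^2.
Lp = 79.7 + 10·log₁₀(4/678.066) = 79.7 + (-22.29) = 57.4 dB.

57.4 dB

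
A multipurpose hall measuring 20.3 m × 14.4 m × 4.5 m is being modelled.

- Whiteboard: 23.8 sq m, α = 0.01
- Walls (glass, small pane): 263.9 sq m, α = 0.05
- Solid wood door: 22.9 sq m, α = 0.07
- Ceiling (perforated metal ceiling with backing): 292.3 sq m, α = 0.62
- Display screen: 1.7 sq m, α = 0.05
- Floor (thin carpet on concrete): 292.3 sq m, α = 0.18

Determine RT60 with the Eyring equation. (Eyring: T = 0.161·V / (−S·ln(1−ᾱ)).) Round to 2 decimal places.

S = Σ Sᵢ = 896.9 sq m.
Σ(Sᵢαᵢ) = 23.8×0.01 + 263.9×0.05 + 22.9×0.07 + 292.3×0.62 + 1.7×0.05 + 292.3×0.18 = 248.961.
Mean coefficient ᾱ = A/S = 0.2776.
−S·ln(1−ᾱ) = −896.9 × ln(1 − 0.2776) = 291.651.
V = 20.3 × 14.4 × 4.5 = 1315.44 m³.
RT60 = 0.161 × 1315.44 / 291.651 = 0.73 s.

0.73 seconds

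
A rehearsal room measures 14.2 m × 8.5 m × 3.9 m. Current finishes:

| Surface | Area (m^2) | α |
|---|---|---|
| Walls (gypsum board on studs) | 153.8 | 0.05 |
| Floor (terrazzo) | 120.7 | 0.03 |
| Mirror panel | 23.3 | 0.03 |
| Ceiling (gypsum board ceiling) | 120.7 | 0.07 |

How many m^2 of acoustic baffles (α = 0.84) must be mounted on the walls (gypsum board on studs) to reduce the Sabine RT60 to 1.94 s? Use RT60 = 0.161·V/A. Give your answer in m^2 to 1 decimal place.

23.6

Equivalent absorption area: A₁ = 153.8×0.05 + 120.7×0.03 + 23.3×0.03 + 120.7×0.07 = 20.459 m^2.
V = 470.73 m³. Target absorption A₂ = 0.161 × 470.73 / 1.94 = 39.066 sabins.
ΔA needed = 39.066 − 20.459 = 18.607 sabins.
Net gain per m^2: Δα = 0.84 − 0.05 = 0.79.
Panel area = 18.607 / 0.79 = 23.6 m^2.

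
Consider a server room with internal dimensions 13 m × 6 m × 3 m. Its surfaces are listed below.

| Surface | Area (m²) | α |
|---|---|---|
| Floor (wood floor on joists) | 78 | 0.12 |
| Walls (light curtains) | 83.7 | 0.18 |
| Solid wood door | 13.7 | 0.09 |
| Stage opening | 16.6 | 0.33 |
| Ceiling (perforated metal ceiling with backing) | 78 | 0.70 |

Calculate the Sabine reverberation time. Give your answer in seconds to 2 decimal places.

0.44 sec

A = Σ Sᵢαᵢ = 78×0.12 + 83.7×0.18 + 13.7×0.09 + 16.6×0.33 + 78×0.70 = 85.737 sabins.
Volume V = 13 × 6 × 3 = 234 m³.
RT60 = 0.161 · V / A = 0.161 × 234 / 85.737 = 0.44 s.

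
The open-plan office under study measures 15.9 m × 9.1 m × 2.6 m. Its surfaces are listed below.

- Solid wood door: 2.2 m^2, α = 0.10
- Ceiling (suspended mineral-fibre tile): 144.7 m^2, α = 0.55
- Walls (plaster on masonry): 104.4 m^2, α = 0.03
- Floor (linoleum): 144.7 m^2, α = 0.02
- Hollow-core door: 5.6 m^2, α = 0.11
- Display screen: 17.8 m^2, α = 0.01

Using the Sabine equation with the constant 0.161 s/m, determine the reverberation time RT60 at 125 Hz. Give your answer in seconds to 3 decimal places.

Total absorption A = 2.2*0.10 + 144.7*0.55 + 104.4*0.03 + 144.7*0.02 + 5.6*0.11 + 17.8*0.01
  = 0.220 + 79.585 + 3.132 + 2.894 + 0.616 + 0.178 = 86.625 m^2 sabins.
Room volume: 376.194 m³.
Sabine: RT60 = 0.161 × 376.194 / 86.625 = 0.699 s.

0.699 seconds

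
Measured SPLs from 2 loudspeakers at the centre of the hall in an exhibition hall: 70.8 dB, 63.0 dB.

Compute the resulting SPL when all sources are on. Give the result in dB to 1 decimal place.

Σ 10^(Lᵢ/10) = 1.402e+07.
L_total = 10·log₁₀(1.402e+07) = 71.5 dB.

71.5 dB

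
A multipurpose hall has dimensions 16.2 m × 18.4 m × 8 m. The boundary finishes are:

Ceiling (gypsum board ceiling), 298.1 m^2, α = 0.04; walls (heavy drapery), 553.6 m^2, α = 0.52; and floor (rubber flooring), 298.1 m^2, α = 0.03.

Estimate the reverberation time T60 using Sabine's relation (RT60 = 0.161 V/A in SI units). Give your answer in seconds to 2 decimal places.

1.24 s

Total absorption A = 298.1*0.04 + 553.6*0.52 + 298.1*0.03
  = 11.924 + 287.872 + 8.943 = 308.739 m^2 sabins.
Volume V = 16.2 × 18.4 × 8 = 2384.64 m³.
Sabine: RT60 = 0.161 × 2384.64 / 308.739 = 1.24 s.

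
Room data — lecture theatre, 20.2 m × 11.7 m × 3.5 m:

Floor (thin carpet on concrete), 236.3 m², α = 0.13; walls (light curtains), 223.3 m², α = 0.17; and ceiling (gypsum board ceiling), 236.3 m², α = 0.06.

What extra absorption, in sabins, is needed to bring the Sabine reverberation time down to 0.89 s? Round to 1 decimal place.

66.8 sabins

Summing Sᵢαᵢ: 30.719 + 37.961 + 14.178 → A₁ = 82.858 sabins.
Target A₂ = 0.161·827.19/0.89 = 149.638 sabins (V = 827.19 m³).
ΔA = A₂ − A₁ = 149.638 − 82.858 = 66.8 sabins.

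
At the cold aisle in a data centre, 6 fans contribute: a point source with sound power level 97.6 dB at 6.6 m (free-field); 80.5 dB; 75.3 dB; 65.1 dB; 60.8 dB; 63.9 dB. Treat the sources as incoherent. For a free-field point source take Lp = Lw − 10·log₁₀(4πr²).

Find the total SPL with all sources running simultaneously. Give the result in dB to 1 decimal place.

82.1 dB

Source at 6.6 m: Lp = 97.6 − 10·log₁₀(4π·6.6²) = 97.6 − 10·log₁₀(547.391) = 70.2 dB.
Sum in the linear (power) domain: Σ 10^(Lᵢ/10) = 10^(70.2/10) + 10^(80.5/10) + 10^(75.3/10) + 10^(65.1/10) + 10^(60.8/10) + 10^(63.9/10) = 1.635e+08.
Back to dB: 10·log₁₀ Σ = 82.1 dB.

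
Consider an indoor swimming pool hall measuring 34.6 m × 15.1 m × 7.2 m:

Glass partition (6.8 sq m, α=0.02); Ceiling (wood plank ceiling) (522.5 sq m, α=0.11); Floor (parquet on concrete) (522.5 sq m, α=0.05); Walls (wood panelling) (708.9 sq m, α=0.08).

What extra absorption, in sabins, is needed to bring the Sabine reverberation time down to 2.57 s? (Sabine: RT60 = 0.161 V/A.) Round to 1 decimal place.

95.2 sabins

Equivalent absorption area: A₁ = 6.8·0.02 + 522.5·0.11 + 522.5·0.05 + 708.9·0.08 = 140.448 sq m.
V = 3761.712 m³. Required absorption A₂ = 0.161 × 3761.712 / 2.57 = 235.656 sabins.
Additional absorption ΔA = 235.656 − 140.448 = 95.2 sabins.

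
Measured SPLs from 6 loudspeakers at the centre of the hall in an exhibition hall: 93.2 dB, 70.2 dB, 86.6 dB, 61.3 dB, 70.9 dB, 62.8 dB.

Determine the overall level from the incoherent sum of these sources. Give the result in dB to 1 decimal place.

Sum in the linear (power) domain: Σ 10^(Lᵢ/10) = 10^(93.2/10) + 10^(70.2/10) + 10^(86.6/10) + 10^(61.3/10) + 10^(70.9/10) + 10^(62.8/10) = 2.572e+09.
Combined level = 10 log₁₀(2.572e+09) = 94.1 dB.

94.1 dB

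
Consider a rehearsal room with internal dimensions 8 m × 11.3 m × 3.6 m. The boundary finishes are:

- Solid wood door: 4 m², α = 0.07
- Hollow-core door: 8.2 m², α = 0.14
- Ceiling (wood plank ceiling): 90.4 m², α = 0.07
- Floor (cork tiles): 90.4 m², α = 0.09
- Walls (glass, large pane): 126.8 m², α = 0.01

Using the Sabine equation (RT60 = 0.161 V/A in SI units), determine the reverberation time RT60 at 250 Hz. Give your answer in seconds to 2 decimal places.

3.05 sec

A = Σ Sᵢαᵢ = 4*0.07 + 8.2*0.14 + 90.4*0.07 + 90.4*0.09 + 126.8*0.01 = 17.160 sabins.
V = 8·11.3·3.6 = 325.44 m³.
Sabine: RT60 = 0.161 × 325.44 / 17.160 = 3.05 s.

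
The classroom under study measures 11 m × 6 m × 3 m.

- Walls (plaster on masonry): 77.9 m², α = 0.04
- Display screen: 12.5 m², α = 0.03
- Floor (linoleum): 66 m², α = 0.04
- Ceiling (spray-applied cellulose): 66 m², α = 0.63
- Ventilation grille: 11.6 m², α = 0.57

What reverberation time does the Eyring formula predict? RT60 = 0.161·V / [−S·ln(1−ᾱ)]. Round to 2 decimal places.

0.52 s

Total surface area S = 77.9 + 12.5 + 66 + 66 + 11.6 = 234.0 m².
Σ(Sᵢαᵢ) = 77.9·0.04 + 12.5·0.03 + 66·0.04 + 66·0.63 + 11.6·0.57 = 54.323.
Mean coefficient ᾱ = A/S = 0.2321.
Eyring denominator: −S ln(1−ᾱ) = 61.798.
V = 11 × 6 × 3 = 198 m³.
RT60 = 0.161 × 198 / 61.798 = 0.52 s.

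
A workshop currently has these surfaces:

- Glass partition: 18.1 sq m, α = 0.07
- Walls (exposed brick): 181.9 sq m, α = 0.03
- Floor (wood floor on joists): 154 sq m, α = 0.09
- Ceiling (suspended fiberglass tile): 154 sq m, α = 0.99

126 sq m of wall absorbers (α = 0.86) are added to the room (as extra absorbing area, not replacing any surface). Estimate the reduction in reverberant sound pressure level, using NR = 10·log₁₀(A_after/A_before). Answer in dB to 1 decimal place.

Equivalent absorption area: A_before = 18.1·0.07 + 181.9·0.03 + 154·0.09 + 154·0.99 = 173.044 sq m.
Treatment contributes 126·0.86 = 108.360 sabins.
New total A_after = 281.404 sabins.
NR = 10·log₁₀(281.404/173.044) = 2.1 dB.

2.1 dB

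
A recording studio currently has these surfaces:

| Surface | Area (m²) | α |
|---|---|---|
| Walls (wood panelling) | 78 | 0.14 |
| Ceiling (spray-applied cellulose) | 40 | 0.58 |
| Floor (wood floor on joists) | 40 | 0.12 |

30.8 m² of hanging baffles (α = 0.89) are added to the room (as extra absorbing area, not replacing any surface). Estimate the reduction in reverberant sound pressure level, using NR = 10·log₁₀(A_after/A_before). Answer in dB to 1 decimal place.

A_before = Σ Sᵢαᵢ = 78*0.14 + 40*0.58 + 40*0.12 = 38.920 sabins.
Treatment contributes 30.8·0.89 = 27.412 sabins.
New total A_after = 66.332 sabins.
Reduction = 10 log₁₀(A_after/A_before) = 10 log₁₀(1.7043) = 2.3 dB.

2.3 dB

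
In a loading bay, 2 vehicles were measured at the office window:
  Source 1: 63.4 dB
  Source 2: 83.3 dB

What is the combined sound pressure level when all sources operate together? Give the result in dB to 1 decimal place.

Converting to relative power and adding: 10^(63.4/10) + 10^(83.3/10) = 2.16e+08.
Back to dB: 10·log₁₀ Σ = 83.3 dB.

83.3 dB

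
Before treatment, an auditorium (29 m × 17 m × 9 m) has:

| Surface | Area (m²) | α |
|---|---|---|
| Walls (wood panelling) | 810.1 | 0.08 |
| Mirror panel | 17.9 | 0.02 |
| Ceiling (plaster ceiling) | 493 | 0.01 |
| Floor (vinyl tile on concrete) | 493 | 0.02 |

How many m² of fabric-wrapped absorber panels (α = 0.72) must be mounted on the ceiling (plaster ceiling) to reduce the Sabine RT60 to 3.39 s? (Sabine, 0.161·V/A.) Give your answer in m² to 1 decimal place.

A₁ = Σ Sᵢαᵢ = 810.1·0.08 + 17.9·0.02 + 493·0.01 + 493·0.02 = 79.956 sabins.
Required A₂ = 0.161·4437/3.39 = 210.725 sabins.
ΔA needed = 210.725 − 79.956 = 130.769 sabins.
Each m² of panel replacing the ceiling (plaster ceiling) adds (0.72 − 0.01) = 0.71 sabins.
Area = ΔA/Δα = 130.769/0.71 = 184.2 m².

184.2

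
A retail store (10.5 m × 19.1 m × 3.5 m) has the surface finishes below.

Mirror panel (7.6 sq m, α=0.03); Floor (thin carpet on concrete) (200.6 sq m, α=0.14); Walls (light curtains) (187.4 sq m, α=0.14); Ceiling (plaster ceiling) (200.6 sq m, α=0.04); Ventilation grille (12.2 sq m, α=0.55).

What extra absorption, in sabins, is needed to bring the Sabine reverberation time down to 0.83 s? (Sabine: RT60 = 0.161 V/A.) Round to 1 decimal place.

66.9 sabins

Equivalent absorption area: A₁ = 7.6×0.03 + 200.6×0.14 + 187.4×0.14 + 200.6×0.04 + 12.2×0.55 = 69.282 sq m.
For T = 0.83 s, need A₂ = 0.161·V/T = 0.161·701.925/0.83 = 136.157 sabins.
ΔA = A₂ − A₁ = 136.157 − 69.282 = 66.9 sabins.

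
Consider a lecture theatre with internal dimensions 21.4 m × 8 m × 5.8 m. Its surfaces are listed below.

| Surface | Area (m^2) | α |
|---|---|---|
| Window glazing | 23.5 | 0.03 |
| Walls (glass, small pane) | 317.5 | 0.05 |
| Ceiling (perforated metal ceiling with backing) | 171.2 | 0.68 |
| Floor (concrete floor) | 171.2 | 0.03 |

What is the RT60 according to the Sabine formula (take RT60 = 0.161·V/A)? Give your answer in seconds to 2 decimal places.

1.16 sec

Equivalent absorption area: A = 23.5*0.03 + 317.5*0.05 + 171.2*0.68 + 171.2*0.03 = 138.132 m^2.
Room volume: 992.96 m³.
T = 0.161 V/A = 0.161·992.96/138.132 = 1.16 s.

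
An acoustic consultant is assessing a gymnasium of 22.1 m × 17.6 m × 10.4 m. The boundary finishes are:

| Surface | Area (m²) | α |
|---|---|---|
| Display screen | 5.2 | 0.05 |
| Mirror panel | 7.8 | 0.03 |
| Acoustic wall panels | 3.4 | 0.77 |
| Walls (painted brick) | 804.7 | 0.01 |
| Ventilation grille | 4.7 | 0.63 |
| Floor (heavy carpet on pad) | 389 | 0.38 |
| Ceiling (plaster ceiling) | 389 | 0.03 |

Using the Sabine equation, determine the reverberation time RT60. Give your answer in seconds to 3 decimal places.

Total absorption A = 5.2*0.05 + 7.8*0.03 + 3.4*0.77 + 804.7*0.01 + 4.7*0.63 + 389*0.38 + 389*0.03
  = 0.260 + 0.234 + 2.618 + 8.047 + 2.961 + 147.820 + 11.670 = 173.610 m² sabins.
Room volume: 4045.184 m³.
RT60 = 0.161 · V / A = 0.161 × 4045.184 / 173.610 = 3.751 s.

3.751 seconds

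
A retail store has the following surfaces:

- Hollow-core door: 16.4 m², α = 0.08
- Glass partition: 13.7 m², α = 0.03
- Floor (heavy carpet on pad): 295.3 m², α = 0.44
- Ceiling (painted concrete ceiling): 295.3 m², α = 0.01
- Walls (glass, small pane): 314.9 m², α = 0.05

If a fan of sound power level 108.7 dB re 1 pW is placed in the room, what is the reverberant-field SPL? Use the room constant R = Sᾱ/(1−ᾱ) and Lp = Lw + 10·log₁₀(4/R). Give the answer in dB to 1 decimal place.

92.2 dB

A = 150.353 sabins; S = 935.6 m².
ᾱ = 150.353/935.6 = 0.1607; R = Sᾱ/(1−ᾱ) = 150.353/(1−0.1607) = 179.141 m².
Lp = Lw + 10 log₁₀(4/R) = 108.7 -16.51 = 92.2 dB.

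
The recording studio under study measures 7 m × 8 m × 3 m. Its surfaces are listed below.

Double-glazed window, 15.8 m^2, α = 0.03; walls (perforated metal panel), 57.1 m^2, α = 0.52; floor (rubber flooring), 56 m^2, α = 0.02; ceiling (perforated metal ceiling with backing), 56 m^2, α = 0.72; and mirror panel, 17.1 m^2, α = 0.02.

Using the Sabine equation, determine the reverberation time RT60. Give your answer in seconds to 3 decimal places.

A = Σ Sᵢαᵢ = 15.8·0.03 + 57.1·0.52 + 56·0.02 + 56·0.72 + 17.1·0.02 = 71.948 sabins.
V = 7·8·3 = 168 m³.
T = 0.161 V/A = 0.161·168/71.948 = 0.376 s.

0.376 sec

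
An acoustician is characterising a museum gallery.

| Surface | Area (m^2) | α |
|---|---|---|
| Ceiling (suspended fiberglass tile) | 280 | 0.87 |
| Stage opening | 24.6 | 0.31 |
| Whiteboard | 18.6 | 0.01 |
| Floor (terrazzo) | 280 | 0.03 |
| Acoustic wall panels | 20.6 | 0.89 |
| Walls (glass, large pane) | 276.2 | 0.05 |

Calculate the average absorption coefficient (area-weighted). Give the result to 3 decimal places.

Total surface area S = 900.0 m^2.
Weighted sum Σ Sα = 291.956.
ᾱ = A/S = 0.324.

0.324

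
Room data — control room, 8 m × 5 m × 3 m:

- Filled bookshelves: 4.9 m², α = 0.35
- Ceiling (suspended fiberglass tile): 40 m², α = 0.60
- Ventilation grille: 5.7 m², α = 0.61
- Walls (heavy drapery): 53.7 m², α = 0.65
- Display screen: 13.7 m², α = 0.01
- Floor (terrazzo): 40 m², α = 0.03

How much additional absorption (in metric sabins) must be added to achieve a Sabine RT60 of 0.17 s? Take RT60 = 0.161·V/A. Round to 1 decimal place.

Summing Sᵢαᵢ: 1.715 + 24.000 + 3.477 + 34.905 + 0.137 + 1.200 → A₁ = 65.434 sabins.
V = 120 m³. Required absorption A₂ = 0.161 × 120 / 0.17 = 113.647 sabins.
Additional absorption ΔA = 113.647 − 65.434 = 48.2 sabins.

48.2 sabins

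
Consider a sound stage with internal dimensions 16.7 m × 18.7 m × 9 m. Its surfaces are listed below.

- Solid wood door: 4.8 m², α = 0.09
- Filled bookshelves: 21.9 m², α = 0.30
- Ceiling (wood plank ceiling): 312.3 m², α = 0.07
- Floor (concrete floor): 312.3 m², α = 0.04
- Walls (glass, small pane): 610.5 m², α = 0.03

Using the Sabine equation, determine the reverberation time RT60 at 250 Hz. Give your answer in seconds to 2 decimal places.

7.58 sec

Summing Sᵢαᵢ: 0.432 + 6.570 + 21.861 + 12.492 + 18.315 → A = 59.670 sabins.
Volume V = 16.7 × 18.7 × 9 = 2810.61 m³.
T = 0.161 V/A = 0.161·2810.61/59.670 = 7.58 s.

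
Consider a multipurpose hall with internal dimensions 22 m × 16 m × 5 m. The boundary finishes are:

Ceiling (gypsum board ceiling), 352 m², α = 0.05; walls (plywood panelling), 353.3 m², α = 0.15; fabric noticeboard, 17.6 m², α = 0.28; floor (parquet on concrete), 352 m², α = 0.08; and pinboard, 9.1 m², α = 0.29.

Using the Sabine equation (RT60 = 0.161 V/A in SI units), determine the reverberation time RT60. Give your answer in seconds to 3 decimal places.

Total absorption A = 352*0.05 + 353.3*0.15 + 17.6*0.28 + 352*0.08 + 9.1*0.29
  = 17.600 + 52.995 + 4.928 + 28.160 + 2.639 = 106.322 m² sabins.
Volume V = 22 × 16 × 5 = 1760 m³.
Sabine: RT60 = 0.161 × 1760 / 106.322 = 2.665 s.

2.665 sec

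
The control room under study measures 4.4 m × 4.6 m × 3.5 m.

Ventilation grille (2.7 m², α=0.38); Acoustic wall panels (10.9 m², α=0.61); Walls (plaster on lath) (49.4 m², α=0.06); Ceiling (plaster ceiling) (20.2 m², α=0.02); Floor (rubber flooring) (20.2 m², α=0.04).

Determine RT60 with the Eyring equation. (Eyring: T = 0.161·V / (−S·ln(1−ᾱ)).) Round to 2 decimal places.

Total surface area S = 2.7 + 10.9 + 49.4 + 20.2 + 20.2 = 103.4 m².
Σ(Sᵢαᵢ) = 2.7·0.38 + 10.9·0.61 + 49.4·0.06 + 20.2·0.02 + 20.2·0.04 = 11.851.
Mean coefficient ᾱ = A/S = 0.1146.
−S·ln(1−ᾱ) = −103.4 × ln(1 − 0.1146) = 12.585.
V = 4.4 × 4.6 × 3.5 = 70.84 m³.
RT60 = 0.161 × 70.84 / 12.585 = 0.91 s.

0.91 s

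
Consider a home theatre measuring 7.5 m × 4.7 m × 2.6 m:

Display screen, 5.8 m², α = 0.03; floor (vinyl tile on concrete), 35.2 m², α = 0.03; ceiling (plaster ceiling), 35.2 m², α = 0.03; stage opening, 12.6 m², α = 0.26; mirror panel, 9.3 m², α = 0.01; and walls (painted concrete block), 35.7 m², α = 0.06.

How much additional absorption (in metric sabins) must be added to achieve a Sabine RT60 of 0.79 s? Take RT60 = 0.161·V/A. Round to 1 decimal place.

10.9 sabins

Equivalent absorption area: A₁ = 5.8×0.03 + 35.2×0.03 + 35.2×0.03 + 12.6×0.26 + 9.3×0.01 + 35.7×0.06 = 7.797 m².
V = 91.65 m³. Required absorption A₂ = 0.161 × 91.65 / 0.79 = 18.678 sabins.
Shortfall: 18.678 − 7.797 = 10.9 sabins.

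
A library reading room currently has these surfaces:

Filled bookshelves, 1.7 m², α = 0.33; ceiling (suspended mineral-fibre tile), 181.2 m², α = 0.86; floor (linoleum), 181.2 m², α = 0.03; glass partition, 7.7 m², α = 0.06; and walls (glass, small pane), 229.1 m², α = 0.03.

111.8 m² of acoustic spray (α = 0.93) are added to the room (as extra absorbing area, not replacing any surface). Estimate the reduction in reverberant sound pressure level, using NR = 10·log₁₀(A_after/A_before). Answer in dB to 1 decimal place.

Summing Sᵢαᵢ: 0.561 + 155.832 + 5.436 + 0.462 + 6.873 → A_before = 169.164 sabins.
Added absorption = 111.8 × 0.93 = 103.974 sabins.
A_after = 169.164 + 103.974 = 273.138 sabins.
NR = 10·log₁₀(273.138/169.164) = 2.1 dB.

2.1 dB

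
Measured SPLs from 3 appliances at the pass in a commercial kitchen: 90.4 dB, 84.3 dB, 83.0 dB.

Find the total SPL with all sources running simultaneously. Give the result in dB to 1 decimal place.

91.9 dB

Sum in the linear (power) domain: Σ 10^(Lᵢ/10) = 10^(90.4/10) + 10^(84.3/10) + 10^(83.0/10) = 1.565e+09.
Back to dB: 10·log₁₀ Σ = 91.9 dB.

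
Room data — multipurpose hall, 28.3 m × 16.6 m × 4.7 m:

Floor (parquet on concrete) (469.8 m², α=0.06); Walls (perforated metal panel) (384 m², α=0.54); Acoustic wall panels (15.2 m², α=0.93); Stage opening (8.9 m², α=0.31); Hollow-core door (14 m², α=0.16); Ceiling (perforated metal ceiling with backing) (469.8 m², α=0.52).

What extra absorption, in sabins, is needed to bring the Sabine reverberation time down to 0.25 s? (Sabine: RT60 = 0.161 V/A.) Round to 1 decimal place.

923.0 sabins

Total absorption A₁ = 469.8×0.06 + 384×0.54 + 15.2×0.93 + 8.9×0.31 + 14×0.16 + 469.8×0.52
  = 28.188 + 207.360 + 14.136 + 2.759 + 2.240 + 244.296 = 498.979 m² sabins.
For T = 0.25 s, need A₂ = 0.161·V/T = 0.161·2207.966/0.25 = 1421.930 sabins.
Shortfall: 1421.930 − 498.979 = 923.0 sabins.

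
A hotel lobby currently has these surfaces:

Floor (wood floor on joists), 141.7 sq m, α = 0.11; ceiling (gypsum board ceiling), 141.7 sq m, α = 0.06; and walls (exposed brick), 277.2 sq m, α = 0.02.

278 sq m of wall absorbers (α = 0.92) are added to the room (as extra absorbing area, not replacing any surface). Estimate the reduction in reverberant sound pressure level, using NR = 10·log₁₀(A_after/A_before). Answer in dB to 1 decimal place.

9.8 dB

Total absorption A_before = 141.7*0.11 + 141.7*0.06 + 277.2*0.02
  = 15.587 + 8.502 + 5.544 = 29.633 sq m sabins.
Treatment contributes 278·0.92 = 255.760 sabins.
A_after = 29.633 + 255.760 = 285.393 sabins.
NR = 10·log₁₀(285.393/29.633) = 9.8 dB.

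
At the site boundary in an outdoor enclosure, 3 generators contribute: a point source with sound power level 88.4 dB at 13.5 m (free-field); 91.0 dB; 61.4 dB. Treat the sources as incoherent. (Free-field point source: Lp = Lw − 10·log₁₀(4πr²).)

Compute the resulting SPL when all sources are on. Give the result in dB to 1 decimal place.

91.0 dB

Source at 13.5 m: Lp = 88.4 − 10·log₁₀(4π·13.5²) = 88.4 − 10·log₁₀(2290.221) = 54.8 dB.
Converting to relative power and adding: 10^(54.8/10) + 10^(91.0/10) + 10^(61.4/10) = 1.261e+09.
L_total = 10·log₁₀(1.261e+09) = 91.0 dB.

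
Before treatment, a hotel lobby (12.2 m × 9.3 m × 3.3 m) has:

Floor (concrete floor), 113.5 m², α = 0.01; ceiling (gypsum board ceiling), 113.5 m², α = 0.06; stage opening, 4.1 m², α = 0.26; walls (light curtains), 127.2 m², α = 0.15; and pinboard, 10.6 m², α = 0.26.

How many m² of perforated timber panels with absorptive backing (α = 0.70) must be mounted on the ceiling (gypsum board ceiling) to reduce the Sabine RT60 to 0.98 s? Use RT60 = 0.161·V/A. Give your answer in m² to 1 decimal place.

Equivalent absorption area: A₁ = 113.5*0.01 + 113.5*0.06 + 4.1*0.26 + 127.2*0.15 + 10.6*0.26 = 30.847 m².
Required A₂ = 0.161·374.418/0.98 = 61.512 sabins.
ΔA needed = 61.512 − 30.847 = 30.665 sabins.
Each m² of panel replacing the ceiling (gypsum board ceiling) adds (0.70 − 0.06) = 0.64 sabins.
Area = ΔA/Δα = 30.665/0.64 = 47.9 m².

47.9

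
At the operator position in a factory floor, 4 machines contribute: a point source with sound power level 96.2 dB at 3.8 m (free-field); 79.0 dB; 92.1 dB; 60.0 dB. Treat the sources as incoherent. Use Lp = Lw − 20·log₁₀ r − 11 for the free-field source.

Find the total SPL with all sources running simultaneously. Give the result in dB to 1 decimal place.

92.4 dB

Source at 3.8 m: Lp = 96.2 − 20·log₁₀(3.8) − 11 = 73.6 dB.
Sum in the linear (power) domain: Σ 10^(Lᵢ/10) = 10^(73.6/10) + 10^(79.0/10) + 10^(92.1/10) + 10^(60.0/10) = 1.725e+09.
Back to dB: 10·log₁₀ Σ = 92.4 dB.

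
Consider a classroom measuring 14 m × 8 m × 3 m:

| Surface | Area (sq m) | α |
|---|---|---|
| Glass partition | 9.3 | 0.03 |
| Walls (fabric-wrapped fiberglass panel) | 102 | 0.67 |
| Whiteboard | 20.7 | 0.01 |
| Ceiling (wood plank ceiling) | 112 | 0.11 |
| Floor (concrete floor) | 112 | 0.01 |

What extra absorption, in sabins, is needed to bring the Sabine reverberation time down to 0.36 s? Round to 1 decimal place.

Summing Sᵢαᵢ: 0.279 + 68.340 + 0.207 + 12.320 + 1.120 → A₁ = 82.266 sabins.
Target A₂ = 0.161·336/0.36 = 150.267 sabins (V = 336 m³).
ΔA = A₂ − A₁ = 150.267 − 82.266 = 68.0 sabins.

68.0 sabins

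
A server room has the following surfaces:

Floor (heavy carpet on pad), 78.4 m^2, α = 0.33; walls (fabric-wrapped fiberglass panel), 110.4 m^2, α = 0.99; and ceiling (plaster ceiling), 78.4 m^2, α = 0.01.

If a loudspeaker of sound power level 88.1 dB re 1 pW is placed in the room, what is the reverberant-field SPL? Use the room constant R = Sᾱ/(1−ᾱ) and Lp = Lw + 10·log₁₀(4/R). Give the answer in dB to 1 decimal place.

Σ(Sᵢαᵢ) = 78.4×0.33 + 110.4×0.99 + 78.4×0.01 = 135.952; total area S = 267.2 m^2.
ᾱ = 135.952/267.2 = 0.5088; R = Sᾱ/(1−ᾱ) = 135.952/(1−0.5088) = 276.775 m^2.
Lp = 88.1 + 10·log₁₀(4/276.775) = 88.1 + (-18.40) = 69.7 dB.

69.7 dB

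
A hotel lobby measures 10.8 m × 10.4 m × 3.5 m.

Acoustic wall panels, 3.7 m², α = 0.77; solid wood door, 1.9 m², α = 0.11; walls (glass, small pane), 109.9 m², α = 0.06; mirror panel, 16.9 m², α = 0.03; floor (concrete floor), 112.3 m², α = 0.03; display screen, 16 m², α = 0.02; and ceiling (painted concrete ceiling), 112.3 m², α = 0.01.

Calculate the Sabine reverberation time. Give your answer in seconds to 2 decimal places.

4.23 s

Summing Sᵢαᵢ: 2.849 + 0.209 + 6.594 + 0.507 + 3.369 + 0.320 + 1.123 → A = 14.971 sabins.
Room volume: 393.12 m³.
Sabine: RT60 = 0.161 × 393.12 / 14.971 = 4.23 s.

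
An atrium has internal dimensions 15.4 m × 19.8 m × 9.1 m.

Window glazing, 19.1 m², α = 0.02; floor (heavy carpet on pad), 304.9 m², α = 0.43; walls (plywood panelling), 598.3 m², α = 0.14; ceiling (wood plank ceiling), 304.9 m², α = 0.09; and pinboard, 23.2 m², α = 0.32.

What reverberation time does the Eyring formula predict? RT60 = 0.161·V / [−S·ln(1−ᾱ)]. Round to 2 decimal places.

S = Σ Sᵢ = 1250.4 m².
Σ(Sᵢαᵢ) = 19.1·0.02 + 304.9·0.43 + 598.3·0.14 + 304.9·0.09 + 23.2·0.32 = 250.116.
Mean coefficient ᾱ = A/S = 0.2000.
−S·ln(1−ᾱ) = −1250.4 × ln(1 − 0.2000) = 279.019.
V = 15.4 × 19.8 × 9.1 = 2774.772 m³.
RT60 = 0.161 × 2774.772 / 279.019 = 1.60 s.

1.60 s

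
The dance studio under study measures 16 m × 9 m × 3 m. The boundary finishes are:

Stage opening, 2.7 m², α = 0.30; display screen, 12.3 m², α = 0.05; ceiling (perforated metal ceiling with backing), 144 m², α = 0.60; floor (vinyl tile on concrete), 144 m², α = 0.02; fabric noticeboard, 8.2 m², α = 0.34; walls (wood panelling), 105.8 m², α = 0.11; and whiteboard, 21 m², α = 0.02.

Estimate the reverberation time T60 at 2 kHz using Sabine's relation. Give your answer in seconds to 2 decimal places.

Summing Sᵢαᵢ: 0.810 + 0.615 + 86.400 + 2.880 + 2.788 + 11.638 + 0.420 → A = 105.551 sabins.
Room volume: 432 m³.
T = 0.161 V/A = 0.161·432/105.551 = 0.66 s.

0.66 s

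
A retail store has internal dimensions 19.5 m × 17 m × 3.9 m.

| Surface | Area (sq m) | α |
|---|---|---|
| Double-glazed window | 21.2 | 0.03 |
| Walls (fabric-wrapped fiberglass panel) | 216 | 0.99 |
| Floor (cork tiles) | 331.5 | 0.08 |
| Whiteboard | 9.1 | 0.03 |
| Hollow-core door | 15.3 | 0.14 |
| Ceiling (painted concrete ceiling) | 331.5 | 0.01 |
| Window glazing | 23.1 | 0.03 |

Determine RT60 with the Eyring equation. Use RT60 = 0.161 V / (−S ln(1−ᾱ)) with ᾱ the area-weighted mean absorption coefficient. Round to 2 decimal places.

0.73 s

S = Σ Sᵢ = 947.7 sq m.
Σ(Sᵢαᵢ) = 21.2·0.03 + 216·0.99 + 331.5·0.08 + 9.1·0.03 + 15.3·0.14 + 331.5·0.01 + 23.1·0.03 = 247.419.
ᾱ = 247.419 / 947.7 = 0.2611.
Eyring denominator: −S ln(1−ᾱ) = 286.767.
V = 19.5 × 17 × 3.9 = 1292.85 m³.
RT60 = 0.161 × 1292.85 / 286.767 = 0.73 s.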